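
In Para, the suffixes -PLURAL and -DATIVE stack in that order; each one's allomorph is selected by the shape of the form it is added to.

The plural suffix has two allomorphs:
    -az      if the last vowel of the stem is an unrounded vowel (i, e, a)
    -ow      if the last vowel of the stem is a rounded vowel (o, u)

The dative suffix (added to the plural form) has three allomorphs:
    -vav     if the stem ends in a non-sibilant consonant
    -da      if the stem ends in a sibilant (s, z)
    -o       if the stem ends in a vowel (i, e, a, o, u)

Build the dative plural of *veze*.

Since the last vowel of *veze* is /e/ (an unrounded vowel), it takes -az, giving *vezeaz*.
Since the final sound of the plural form *vezeaz* is /z/ (a sibilant), it takes -da, giving *vezeazda*.

vezeazda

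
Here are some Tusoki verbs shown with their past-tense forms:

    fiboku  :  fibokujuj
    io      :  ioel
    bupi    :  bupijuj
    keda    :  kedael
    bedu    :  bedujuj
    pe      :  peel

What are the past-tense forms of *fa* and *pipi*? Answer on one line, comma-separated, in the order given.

fael, pipijuj

Looking at the last vowel of each stem: -juj when the last vowel of the stem is a high vowel (*fiboku*, *bupi*, *bedu*); -el when the last vowel of the stem is a non-high vowel (*io*, *keda*, *pe*).
*fa*: last vowel = /a/, a non-high vowel → -el → *fael*.
The last vowel of *pipi* is /i/, which is a high vowel, so the suffix is -juj, giving *pipijuj*.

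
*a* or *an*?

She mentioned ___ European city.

a

The indefinite article is chosen by the initial *sound* of the following word, not its spelling.
*European* begins with the sound /jʊ/ (eu pronounced /jʊ/) — a consonant sound.
So the article is *a*: She mentioned a European city.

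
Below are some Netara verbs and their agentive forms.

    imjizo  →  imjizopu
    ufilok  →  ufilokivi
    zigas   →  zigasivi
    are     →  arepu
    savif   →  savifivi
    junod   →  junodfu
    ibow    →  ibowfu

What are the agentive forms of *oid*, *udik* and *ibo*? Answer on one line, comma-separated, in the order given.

The alternation tracks the final sound of the stem — -ivi when the stem ends in a voiceless consonant (*ufilok*, *zigas*, *savif*); -fu when the stem ends in a voiced consonant (*junod*, *ibow*); -pu when the stem ends in a vowel (*imjizo*, *are*).
*oid* — final sound /d/ (a voiced consonant) → -fu → *oidfu*.
*udik*: final sound = /k/, a voiceless consonant → -ivi → *udikivi*.
*ibo*: final sound = /o/, a vowel → -pu → *ibopu*.

oidfu, udikivi, ibopu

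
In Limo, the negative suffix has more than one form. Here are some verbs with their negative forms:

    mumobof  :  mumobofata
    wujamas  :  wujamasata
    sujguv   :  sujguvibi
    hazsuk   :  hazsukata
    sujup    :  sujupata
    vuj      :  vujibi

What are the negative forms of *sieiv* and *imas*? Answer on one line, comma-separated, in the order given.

sieivibi, imasata

The suffix is conditioned by the final consonant: -ata when the stem ends in a voiceless consonant (*mumobof*, *wujamas*, *hazsuk*, *sujup*); -ibi when the stem ends in a voiced consonant (*sujguv*, *vuj*).
*sieiv*: final consonant = /v/, voiced → -ibi → *sieivibi*.
*imas*: final consonant = /s/, voiceless → -ata → *imasata*.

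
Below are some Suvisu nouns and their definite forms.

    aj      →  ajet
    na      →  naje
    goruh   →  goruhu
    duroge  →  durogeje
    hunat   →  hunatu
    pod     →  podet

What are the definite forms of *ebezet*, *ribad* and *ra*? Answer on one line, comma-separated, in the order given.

The pattern is voicing of the final sound: -u when the stem ends in a voiceless consonant (*goruh*, *hunat*); -et when the stem ends in a voiced consonant (*aj*, *pod*); -je when the stem ends in a vowel (*na*, *duroge*).
*ebezet* — final sound /t/ (a voiceless consonant) → -u → *ebezetu*.
*ribad*: final sound = /d/, a voiced consonant → -et → *ribadet*.
The final sound of *ra* is /a/, which is a vowel, so the suffix is -je, giving *raje*.

ebezetu, ribadet, raje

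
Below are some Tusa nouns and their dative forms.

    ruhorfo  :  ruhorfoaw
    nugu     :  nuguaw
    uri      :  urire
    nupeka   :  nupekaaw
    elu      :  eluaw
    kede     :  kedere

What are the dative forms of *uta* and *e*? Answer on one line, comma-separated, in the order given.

Looking at the last vowel of each stem: -re when the last vowel of the stem is a front vowel (*uri*, *kede*); -aw when the last vowel of the stem is a back vowel (*ruhorfo*, *nugu*, *nupeka*, *elu*).
*uta* — last vowel /a/ (a back vowel) → -aw → *utaaw*.
Since the last vowel of *e* is /e/ (a front vowel), it takes -re, giving *ere*.

utaaw, ere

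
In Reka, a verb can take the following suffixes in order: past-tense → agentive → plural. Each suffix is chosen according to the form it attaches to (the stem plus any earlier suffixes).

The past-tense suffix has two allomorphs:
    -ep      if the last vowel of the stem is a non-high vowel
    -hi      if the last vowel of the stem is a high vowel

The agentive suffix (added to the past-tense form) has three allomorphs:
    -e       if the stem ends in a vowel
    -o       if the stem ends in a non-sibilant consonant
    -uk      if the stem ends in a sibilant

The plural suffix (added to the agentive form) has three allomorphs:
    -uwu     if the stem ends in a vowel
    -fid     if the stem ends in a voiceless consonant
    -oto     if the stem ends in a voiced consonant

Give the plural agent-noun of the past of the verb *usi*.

*usi* — last vowel /i/ (a high vowel) → -hi → *usihi*.
Since the final sound of the past-tense form *usihi* is /i/ (a vowel), it takes -e, giving *usihie*.
Since the final sound of the agentive form *usihie* is /e/ (a vowel), it takes -uwu, giving *usihieuwu*.

usihieuwu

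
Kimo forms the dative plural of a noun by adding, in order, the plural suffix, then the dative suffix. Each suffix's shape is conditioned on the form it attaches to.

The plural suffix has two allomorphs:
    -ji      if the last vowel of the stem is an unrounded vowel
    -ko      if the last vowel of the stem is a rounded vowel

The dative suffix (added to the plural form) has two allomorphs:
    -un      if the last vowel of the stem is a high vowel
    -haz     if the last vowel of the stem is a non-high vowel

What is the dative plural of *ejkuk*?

The last vowel of *ejkuk* is /u/, which is a rounded vowel, so the plural suffix is -ko, giving *ejkukko*.
The plural form *ejkukko* — last vowel /o/ (a non-high vowel) → -haz → *ejkukkohaz*.

ejkukkohaz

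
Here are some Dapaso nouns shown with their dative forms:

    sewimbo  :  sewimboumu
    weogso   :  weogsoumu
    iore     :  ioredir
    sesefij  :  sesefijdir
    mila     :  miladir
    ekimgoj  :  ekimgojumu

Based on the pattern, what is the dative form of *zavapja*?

zavapjadir

The alternation tracks the last vowel of the stem — -umu when the last vowel of the stem is a rounded vowel (*sewimbo*, *weogso*, *ekimgoj*); -dir when the last vowel of the stem is an unrounded vowel (*iore*, *sesefij*, *mila*).
*zavapja* — last vowel /a/ (an unrounded vowel) → -dir → *zavapjadir*.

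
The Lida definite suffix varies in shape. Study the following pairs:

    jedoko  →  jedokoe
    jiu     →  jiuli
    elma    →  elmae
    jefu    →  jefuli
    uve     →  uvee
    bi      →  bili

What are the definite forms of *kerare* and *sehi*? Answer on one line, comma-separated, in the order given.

keraree, sehili

The alternation tracks the last vowel of the stem — -li when the last vowel of the stem is a high vowel (*jiu*, *jefu*, *bi*); -e when the last vowel of the stem is a non-high vowel (*jedoko*, *elma*, *uve*).
The last vowel of *kerare* is /e/, which is a non-high vowel, so the suffix is -e, giving *keraree*.
*sehi*: last vowel = /i/, a high vowel → -li → *sehili*.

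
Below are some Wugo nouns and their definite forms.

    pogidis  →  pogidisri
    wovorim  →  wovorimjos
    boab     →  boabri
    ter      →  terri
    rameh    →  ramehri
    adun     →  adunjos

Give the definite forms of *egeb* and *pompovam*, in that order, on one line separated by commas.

The pattern is nasality of the final consonant: -jos when the stem ends in a nasal (*wovorim*, *adun*); -ri when the stem ends in a non-nasal consonant (*pogidis*, *boab*, *ter*, *rameh*).
The final consonant of *egeb* is /b/, which is non-nasal, so the suffix is -ri, giving *egebri*.
Since the final consonant of *pompovam* is /m/ (a nasal), it takes -jos, giving *pompovamjos*.

egebri, pompovamjos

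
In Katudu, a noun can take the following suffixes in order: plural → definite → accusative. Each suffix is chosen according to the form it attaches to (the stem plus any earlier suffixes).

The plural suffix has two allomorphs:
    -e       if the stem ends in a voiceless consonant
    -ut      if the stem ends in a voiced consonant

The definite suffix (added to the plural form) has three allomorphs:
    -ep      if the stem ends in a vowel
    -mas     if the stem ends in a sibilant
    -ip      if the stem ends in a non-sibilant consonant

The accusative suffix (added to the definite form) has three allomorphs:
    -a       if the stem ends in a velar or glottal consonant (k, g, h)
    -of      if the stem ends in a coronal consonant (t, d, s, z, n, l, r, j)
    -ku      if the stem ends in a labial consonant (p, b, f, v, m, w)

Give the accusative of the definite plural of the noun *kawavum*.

*kawavum* — final consonant /m/ (voiced) → -ut → *kawavumut*.
The plural form *kawavumut* — final sound /t/ (a non-sibilant consonant) → -ip → *kawavumutip*.
The definite form *kawavumutip* — final consonant /p/ (labial) → -ku → *kawavumutipku*.

kawavumutipku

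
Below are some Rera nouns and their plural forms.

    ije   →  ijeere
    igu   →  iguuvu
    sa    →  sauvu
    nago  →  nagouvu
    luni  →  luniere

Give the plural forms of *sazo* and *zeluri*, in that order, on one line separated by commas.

sazouvu, zeluriere

Looking at the last vowel of each stem: -ere when the last vowel of the stem is a front vowel (*ije*, *luni*); -uvu when the last vowel of the stem is a back vowel (*igu*, *sa*, *nago*).
*sazo*: last vowel = /o/, a back vowel → -uvu → *sazouvu*.
Since the last vowel of *zeluri* is /i/ (a front vowel), it takes -ere, giving *zeluriere*.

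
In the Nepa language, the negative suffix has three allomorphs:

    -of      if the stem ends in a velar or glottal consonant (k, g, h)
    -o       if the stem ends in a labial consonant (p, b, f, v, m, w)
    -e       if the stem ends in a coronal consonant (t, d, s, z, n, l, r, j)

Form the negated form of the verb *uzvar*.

uzvare

Since the final consonant of *uzvar* is /r/ (coronal), it takes -e, giving *uzvare*.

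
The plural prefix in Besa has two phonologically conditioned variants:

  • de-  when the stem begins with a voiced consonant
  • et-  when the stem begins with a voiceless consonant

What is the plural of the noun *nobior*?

denobior

The first consonant of *nobior* is /n/, which is voiced, so the prefix is de-, giving *denobior*.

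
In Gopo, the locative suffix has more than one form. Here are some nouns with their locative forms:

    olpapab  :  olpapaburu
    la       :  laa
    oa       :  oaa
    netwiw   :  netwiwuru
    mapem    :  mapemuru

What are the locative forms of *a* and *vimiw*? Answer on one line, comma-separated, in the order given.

The alternation tracks the final sound of the stem — -uru when the stem ends in a consonant (*olpapab*, *netwiw*, *mapem*); -a when the stem ends in a vowel (*la*, *oa*).
*a*: final sound = /a/, a vowel → -a → *aa*.
*vimiw*: final sound = /w/, a consonant → -uru → *vimiwuru*.

aa, vimiwuru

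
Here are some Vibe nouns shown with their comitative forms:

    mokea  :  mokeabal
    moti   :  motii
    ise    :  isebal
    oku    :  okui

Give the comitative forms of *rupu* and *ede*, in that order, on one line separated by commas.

The pattern is height harmony: -i when the last vowel of the stem is a high vowel (*moti*, *oku*); -bal when the last vowel of the stem is a non-high vowel (*mokea*, *ise*).
*rupu* — last vowel /u/ (a high vowel) → -i → *rupui*.
*ede*: last vowel = /e/, a non-high vowel → -bal → *edebal*.

rupui, edebal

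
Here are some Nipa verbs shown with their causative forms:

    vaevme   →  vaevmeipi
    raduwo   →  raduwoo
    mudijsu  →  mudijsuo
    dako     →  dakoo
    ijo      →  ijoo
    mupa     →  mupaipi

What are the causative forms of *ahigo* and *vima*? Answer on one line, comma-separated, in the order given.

The suffix is conditioned by the last vowel: -o when the last vowel of the stem is a rounded vowel (*raduwo*, *mudijsu*, *dako*, *ijo*); -ipi when the last vowel of the stem is an unrounded vowel (*vaevme*, *mupa*).
The last vowel of *ahigo* is /o/, which is a rounded vowel, so the suffix is -o, giving *ahigoo*.
*vima*: last vowel = /a/, an unrounded vowel → -ipi → *vimaipi*.

ahigoo, vimaipi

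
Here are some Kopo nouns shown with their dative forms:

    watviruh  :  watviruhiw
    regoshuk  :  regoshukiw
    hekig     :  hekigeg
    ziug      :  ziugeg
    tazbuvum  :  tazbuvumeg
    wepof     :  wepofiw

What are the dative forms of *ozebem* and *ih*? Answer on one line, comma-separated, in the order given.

ozebemeg, ihiw

The pattern is voicing of the final consonant: -iw when the stem ends in a voiceless consonant (*watviruh*, *regoshuk*, *wepof*); -eg when the stem ends in a voiced consonant (*hekig*, *ziug*, *tazbuvum*).
*ozebem* — final consonant /m/ (voiced) → -eg → *ozebemeg*.
*ih* — final consonant /h/ (voiceless) → -iw → *ihiw*.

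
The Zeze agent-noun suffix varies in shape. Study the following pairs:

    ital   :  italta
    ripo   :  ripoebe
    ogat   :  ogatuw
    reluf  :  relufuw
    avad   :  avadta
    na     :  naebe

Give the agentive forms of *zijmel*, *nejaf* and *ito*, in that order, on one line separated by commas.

zijmelta, nejafuw, itoebe

The alternation tracks the final sound of the stem — -uw when the stem ends in a voiceless consonant (*ogat*, *reluf*); -ta when the stem ends in a voiced consonant (*ital*, *avad*); -ebe when the stem ends in a vowel (*ripo*, *na*).
The final sound of *zijmel* is /l/, which is a voiced consonant, so the suffix is -ta, giving *zijmelta*.
*nejaf* — final sound /f/ (a voiceless consonant) → -uw → *nejafuw*.
*ito*: final sound = /o/, a vowel → -ebe → *itoebe*.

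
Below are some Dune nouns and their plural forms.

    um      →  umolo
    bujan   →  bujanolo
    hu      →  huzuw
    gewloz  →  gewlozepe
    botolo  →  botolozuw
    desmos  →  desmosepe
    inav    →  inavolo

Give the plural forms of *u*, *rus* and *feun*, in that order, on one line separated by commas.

The suffix is conditioned by the final sound: -epe when the stem ends in a sibilant (*gewloz*, *desmos*); -olo when the stem ends in a non-sibilant consonant (*um*, *bujan*, *inav*); -zuw when the stem ends in a vowel (*hu*, *botolo*).
Since the final sound of *u* is /u/ (a vowel), it takes -zuw, giving *uzuw*.
*rus*: final sound = /s/, a sibilant → -epe → *rusepe*.
*feun*: final sound = /n/, a non-sibilant consonant → -olo → *feunolo*.

uzuw, rusepe, feunolo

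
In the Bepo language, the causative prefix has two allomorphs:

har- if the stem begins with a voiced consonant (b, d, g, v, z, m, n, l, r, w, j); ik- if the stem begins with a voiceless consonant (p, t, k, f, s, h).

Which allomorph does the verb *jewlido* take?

The first consonant of *jewlido* is /j/, which is voiced, so the prefix is har-.

har-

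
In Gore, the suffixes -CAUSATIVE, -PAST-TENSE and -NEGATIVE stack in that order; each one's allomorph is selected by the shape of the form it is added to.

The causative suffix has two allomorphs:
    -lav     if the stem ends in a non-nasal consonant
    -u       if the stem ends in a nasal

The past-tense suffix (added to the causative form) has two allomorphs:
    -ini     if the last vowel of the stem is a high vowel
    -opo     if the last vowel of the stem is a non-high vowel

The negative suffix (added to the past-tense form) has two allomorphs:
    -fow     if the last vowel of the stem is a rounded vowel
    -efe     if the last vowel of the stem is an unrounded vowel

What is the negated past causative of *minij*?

minijlavopofow

*minij*: final consonant = /j/, non-nasal → -lav → *minijlav*.
Since the last vowel of the causative form *minijlav* is /a/ (a non-high vowel), it takes -opo, giving *minijlavopo*.
The last vowel of the past-tense form *minijlavopo* is /o/, which is a rounded vowel, so the negative suffix is -fow, giving *minijlavopofow*.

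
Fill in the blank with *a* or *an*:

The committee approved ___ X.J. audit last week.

The indefinite article is chosen by the initial *sound* of the following word, not its spelling.
The initialism *X.J.* is read letter by letter; the first letter, X, is pronounced /ɛks/, which begins with a vowel sound.
So the article is *an*: The committee approved an X.J. audit last week.

an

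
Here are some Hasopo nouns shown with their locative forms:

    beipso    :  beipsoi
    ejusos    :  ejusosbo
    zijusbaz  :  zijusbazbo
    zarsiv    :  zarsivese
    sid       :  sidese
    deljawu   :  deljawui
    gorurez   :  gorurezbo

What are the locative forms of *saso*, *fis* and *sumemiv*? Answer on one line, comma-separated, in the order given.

sasoi, fisbo, sumemivese

Looking at the final sound of each stem: -bo when the stem ends in a sibilant (*ejusos*, *zijusbaz*, *gorurez*); -ese when the stem ends in a non-sibilant consonant (*zarsiv*, *sid*); -i when the stem ends in a vowel (*beipso*, *deljawu*).
Since the final sound of *saso* is /o/ (a vowel), it takes -i, giving *sasoi*.
The final sound of *fis* is /s/, which is a sibilant, so the suffix is -bo, giving *fisbo*.
*sumemiv*: final sound = /v/, a non-sibilant consonant → -ese → *sumemivese*.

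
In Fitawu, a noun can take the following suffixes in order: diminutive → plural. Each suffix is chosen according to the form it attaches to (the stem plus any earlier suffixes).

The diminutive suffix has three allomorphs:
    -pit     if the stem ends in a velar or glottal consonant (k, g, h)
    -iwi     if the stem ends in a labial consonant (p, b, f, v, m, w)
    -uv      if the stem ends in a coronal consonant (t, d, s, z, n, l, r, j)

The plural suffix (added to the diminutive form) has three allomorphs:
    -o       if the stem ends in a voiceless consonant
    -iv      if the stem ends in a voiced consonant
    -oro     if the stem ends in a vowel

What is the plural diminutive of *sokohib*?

*sokohib* — final consonant /b/ (labial) → -iwi → *sokohibiwi*.
Since the final sound of the diminutive form *sokohibiwi* is /i/ (a vowel), it takes -oro, giving *sokohibiwioro*.

sokohibiwioro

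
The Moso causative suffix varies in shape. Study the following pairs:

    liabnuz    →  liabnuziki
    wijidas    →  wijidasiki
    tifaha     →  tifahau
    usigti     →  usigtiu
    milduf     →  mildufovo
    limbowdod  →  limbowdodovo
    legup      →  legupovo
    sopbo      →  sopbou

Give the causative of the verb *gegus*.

gegusiki

The pattern is sibilance of the final sound: -iki when the stem ends in a sibilant (*liabnuz*, *wijidas*); -ovo when the stem ends in a non-sibilant consonant (*milduf*, *limbowdod*, *legup*); -u when the stem ends in a vowel (*tifaha*, *usigti*, *sopbo*).
The final sound of *gegus* is /s/, which is a sibilant, so the suffix is -iki, giving *gegusiki*.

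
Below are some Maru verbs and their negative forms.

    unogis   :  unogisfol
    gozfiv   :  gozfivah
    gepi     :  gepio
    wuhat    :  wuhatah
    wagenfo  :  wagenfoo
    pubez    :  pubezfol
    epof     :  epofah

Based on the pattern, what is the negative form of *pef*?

The alternation tracks the final sound of the stem — -fol when the stem ends in a sibilant (*unogis*, *pubez*); -ah when the stem ends in a non-sibilant consonant (*gozfiv*, *wuhat*, *epof*); -o when the stem ends in a vowel (*gepi*, *wagenfo*).
Since the final sound of *pef* is /f/ (a non-sibilant consonant), it takes -ah, giving *pefah*.

pefah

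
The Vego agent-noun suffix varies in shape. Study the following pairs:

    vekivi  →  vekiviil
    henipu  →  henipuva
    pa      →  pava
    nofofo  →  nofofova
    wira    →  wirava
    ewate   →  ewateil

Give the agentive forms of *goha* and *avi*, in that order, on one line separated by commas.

The suffix is conditioned by the last vowel: -il when the last vowel of the stem is a front vowel (*vekivi*, *ewate*); -va when the last vowel of the stem is a back vowel (*henipu*, *pa*, *nofofo*, *wira*).
The last vowel of *goha* is /a/, which is a back vowel, so the suffix is -va, giving *gohava*.
*avi* — last vowel /i/ (a front vowel) → -il → *aviil*.

gohava, aviil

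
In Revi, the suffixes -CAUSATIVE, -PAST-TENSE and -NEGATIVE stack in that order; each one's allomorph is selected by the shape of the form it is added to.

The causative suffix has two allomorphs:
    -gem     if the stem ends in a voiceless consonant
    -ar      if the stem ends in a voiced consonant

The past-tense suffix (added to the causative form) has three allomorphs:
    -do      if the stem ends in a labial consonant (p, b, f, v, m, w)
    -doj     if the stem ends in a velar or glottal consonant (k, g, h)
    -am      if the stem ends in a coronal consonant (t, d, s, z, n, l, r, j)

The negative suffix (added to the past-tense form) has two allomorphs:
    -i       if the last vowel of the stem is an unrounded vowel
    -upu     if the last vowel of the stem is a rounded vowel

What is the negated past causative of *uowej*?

The final consonant of *uowej* is /j/, which is voiced, so the causative suffix is -ar, giving *uowejar*.
The causative form *uowejar*: final consonant = /r/, coronal → -am → *uowejaram*.
The last vowel of the past-tense form *uowejaram* is /a/, which is an unrounded vowel, so the negative suffix is -i, giving *uowejarami*.

uowejarami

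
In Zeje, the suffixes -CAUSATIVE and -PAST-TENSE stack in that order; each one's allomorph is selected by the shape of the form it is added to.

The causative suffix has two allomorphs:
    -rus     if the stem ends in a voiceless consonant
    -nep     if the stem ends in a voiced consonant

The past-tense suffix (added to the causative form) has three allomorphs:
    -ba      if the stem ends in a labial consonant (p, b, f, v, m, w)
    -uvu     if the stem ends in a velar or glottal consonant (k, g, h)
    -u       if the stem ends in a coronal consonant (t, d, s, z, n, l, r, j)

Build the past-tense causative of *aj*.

The final consonant of *aj* is /j/, which is voiced, so the causative suffix is -nep, giving *ajnep*.
Since the final consonant of the causative form *ajnep* is /p/ (labial), it takes -ba, giving *ajnepba*.

ajnepba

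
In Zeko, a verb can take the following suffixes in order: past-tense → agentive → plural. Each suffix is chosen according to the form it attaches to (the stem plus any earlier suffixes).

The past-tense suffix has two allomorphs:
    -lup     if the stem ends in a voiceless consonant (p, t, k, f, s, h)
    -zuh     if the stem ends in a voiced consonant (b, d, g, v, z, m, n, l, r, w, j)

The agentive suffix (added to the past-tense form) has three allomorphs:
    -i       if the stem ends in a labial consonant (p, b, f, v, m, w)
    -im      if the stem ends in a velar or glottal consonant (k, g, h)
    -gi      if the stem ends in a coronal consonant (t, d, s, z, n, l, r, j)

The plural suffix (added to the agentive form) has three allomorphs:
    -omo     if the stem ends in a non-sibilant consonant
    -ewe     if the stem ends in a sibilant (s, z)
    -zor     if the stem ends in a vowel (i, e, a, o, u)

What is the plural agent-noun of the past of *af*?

Since the final consonant of *af* is /f/ (voiceless), it takes -lup, giving *aflup*.
The final consonant of the past-tense form *aflup* is /p/, which is labial, so the agentive suffix is -i, giving *aflupi*.
Since the final sound of the agentive form *aflupi* is /i/ (a vowel), it takes -zor, giving *aflupizor*.

aflupizor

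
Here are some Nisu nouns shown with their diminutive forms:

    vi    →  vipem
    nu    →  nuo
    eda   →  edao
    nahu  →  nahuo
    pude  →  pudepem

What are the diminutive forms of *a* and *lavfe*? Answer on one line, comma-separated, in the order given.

The alternation tracks the last vowel of the stem — -pem when the last vowel of the stem is a front vowel (*vi*, *pude*); -o when the last vowel of the stem is a back vowel (*nu*, *eda*, *nahu*).
The last vowel of *a* is /a/, which is a back vowel, so the suffix is -o, giving *ao*.
Since the last vowel of *lavfe* is /e/ (a front vowel), it takes -pem, giving *lavfepem*.

ao, lavfepem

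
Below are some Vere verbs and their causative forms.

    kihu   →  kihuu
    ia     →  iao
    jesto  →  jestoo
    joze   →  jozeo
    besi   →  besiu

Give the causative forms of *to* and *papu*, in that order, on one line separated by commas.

Looking at the last vowel of each stem: -u when the last vowel of the stem is a high vowel (*kihu*, *besi*); -o when the last vowel of the stem is a non-high vowel (*ia*, *jesto*, *joze*).
Since the last vowel of *to* is /o/ (a non-high vowel), it takes -o, giving *too*.
*papu*: last vowel = /u/, a high vowel → -u → *papuu*.

too, papuu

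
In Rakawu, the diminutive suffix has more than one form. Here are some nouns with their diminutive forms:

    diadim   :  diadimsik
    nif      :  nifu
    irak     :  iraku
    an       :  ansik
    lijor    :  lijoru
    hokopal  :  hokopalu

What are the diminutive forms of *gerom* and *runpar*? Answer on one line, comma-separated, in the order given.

The pattern is nasality of the final consonant: -sik when the stem ends in a nasal (*diadim*, *an*); -u when the stem ends in a non-nasal consonant (*nif*, *irak*, *lijor*, *hokopal*).
The final consonant of *gerom* is /m/, which is a nasal, so the suffix is -sik, giving *geromsik*.
*runpar* — final consonant /r/ (non-nasal) → -u → *runparu*.

geromsik, runparu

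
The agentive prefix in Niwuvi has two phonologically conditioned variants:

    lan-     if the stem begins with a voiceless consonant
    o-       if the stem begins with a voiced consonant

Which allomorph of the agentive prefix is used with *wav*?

The first consonant of *wav* is /w/, which is voiced, so the prefix is o-.

o-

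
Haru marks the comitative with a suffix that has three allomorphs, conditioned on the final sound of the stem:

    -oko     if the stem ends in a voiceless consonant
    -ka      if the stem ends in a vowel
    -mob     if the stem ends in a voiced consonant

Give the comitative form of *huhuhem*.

*huhuhem* — final sound /m/ (a voiced consonant) → -mob → *huhuhemmob*.

huhuhemmob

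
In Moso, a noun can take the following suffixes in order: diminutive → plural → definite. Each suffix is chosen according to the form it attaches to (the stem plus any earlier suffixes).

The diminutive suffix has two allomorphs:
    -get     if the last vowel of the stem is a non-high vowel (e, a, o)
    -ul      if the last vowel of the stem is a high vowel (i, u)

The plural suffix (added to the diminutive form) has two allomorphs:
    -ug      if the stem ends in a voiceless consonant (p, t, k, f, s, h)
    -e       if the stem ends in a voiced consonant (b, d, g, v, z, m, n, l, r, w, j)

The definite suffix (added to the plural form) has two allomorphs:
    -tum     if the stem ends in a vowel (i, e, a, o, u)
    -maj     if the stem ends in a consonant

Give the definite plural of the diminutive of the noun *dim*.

The last vowel of *dim* is /i/, which is a high vowel, so the diminutive suffix is -ul, giving *dimul*.
The diminutive form *dimul*: final consonant = /l/, voiced → -e → *dimule*.
The plural form *dimule*: final sound = /e/, a vowel → -tum → *dimuletum*.

dimuletum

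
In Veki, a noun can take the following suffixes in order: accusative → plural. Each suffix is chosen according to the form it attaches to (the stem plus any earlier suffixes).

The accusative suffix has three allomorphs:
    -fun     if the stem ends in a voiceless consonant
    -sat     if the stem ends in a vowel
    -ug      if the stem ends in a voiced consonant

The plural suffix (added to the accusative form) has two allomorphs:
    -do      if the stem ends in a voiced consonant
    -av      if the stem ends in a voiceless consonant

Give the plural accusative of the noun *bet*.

betfundo

The final sound of *bet* is /t/, which is a voiceless consonant, so the accusative suffix is -fun, giving *betfun*.
The final consonant of the accusative form *betfun* is /n/, which is voiced, so the plural suffix is -do, giving *betfundo*.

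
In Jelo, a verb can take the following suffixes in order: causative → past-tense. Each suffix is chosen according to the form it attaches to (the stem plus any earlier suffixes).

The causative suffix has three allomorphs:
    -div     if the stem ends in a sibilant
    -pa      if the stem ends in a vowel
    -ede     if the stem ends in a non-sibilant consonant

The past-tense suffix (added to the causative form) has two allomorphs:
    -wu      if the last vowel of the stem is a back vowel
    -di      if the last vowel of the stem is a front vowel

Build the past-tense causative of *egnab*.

*egnab* — final sound /b/ (a non-sibilant consonant) → -ede → *egnabede*.
The causative form *egnabede* — last vowel /e/ (a front vowel) → -di → *egnabededi*.

egnabededi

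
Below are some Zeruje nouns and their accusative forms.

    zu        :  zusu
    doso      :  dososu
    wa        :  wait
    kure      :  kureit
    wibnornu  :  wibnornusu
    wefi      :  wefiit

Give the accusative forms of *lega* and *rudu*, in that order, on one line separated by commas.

The alternation tracks the last vowel of the stem — -su when the last vowel of the stem is a rounded vowel (*zu*, *doso*, *wibnornu*); -it when the last vowel of the stem is an unrounded vowel (*wa*, *kure*, *wefi*).
*lega*: last vowel = /a/, an unrounded vowel → -it → *legait*.
*rudu* — last vowel /u/ (a rounded vowel) → -su → *rudusu*.

legait, rudusu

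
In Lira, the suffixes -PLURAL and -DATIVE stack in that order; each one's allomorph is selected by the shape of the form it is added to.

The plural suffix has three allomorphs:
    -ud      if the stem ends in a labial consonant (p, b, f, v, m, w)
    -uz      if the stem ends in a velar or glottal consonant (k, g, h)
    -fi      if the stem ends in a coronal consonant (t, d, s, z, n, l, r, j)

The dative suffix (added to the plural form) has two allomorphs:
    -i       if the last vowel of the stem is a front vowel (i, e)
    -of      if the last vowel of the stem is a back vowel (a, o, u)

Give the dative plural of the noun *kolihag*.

kolihaguzof

The final consonant of *kolihag* is /g/, which is velar/glottal, so the plural suffix is -uz, giving *kolihaguz*.
Since the last vowel of the plural form *kolihaguz* is /u/ (a back vowel), it takes -of, giving *kolihaguzof*.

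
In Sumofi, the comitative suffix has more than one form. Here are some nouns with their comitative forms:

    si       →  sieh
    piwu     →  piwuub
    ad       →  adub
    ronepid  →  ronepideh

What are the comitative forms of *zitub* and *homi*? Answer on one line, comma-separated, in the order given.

Looking at the last vowel of each stem: -eh when the last vowel of the stem is a front vowel (*si*, *ronepid*); -ub when the last vowel of the stem is a back vowel (*piwu*, *ad*).
The last vowel of *zitub* is /u/, which is a back vowel, so the suffix is -ub, giving *zitubub*.
The last vowel of *homi* is /i/, which is a front vowel, so the suffix is -eh, giving *homieh*.

zitubub, homieh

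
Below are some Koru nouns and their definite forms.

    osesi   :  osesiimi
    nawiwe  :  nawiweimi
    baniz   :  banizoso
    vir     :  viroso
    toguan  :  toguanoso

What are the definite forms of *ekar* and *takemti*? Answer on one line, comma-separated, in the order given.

ekaroso, takemtiimi

Looking at the final sound of each stem: -oso when the stem ends in a consonant (*baniz*, *vir*, *toguan*); -imi when the stem ends in a vowel (*osesi*, *nawiwe*).
The final sound of *ekar* is /r/, which is a consonant, so the suffix is -oso, giving *ekaroso*.
*takemti*: final sound = /i/, a vowel → -imi → *takemtiimi*.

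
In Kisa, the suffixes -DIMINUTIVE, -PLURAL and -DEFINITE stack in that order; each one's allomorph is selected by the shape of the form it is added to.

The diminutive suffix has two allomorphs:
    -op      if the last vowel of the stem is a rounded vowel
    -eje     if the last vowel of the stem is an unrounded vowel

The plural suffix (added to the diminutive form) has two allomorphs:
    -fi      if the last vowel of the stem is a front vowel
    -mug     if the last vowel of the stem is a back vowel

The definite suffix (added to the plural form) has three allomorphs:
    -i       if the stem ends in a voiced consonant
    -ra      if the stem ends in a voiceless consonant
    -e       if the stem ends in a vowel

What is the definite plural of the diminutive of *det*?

*det*: last vowel = /e/, an unrounded vowel → -eje → *deteje*.
The diminutive form *deteje*: last vowel = /e/, a front vowel → -fi → *detejefi*.
The plural form *detejefi* — final sound /i/ (a vowel) → -e → *detejefie*.

detejefie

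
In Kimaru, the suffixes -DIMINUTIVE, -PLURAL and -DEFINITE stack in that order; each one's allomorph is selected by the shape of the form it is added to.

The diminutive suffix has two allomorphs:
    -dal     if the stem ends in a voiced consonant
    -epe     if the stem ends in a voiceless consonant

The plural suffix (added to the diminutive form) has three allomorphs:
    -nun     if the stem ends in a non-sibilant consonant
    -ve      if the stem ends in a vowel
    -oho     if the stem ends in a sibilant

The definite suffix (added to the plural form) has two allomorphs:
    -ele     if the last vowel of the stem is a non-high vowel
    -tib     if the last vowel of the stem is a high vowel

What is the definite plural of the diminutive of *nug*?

Since the final consonant of *nug* is /g/ (voiced), it takes -dal, giving *nugdal*.
The final sound of the diminutive form *nugdal* is /l/, which is a non-sibilant consonant, so the plural suffix is -nun, giving *nugdalnun*.
Since the last vowel of the plural form *nugdalnun* is /u/ (a high vowel), it takes -tib, giving *nugdalnuntib*.

nugdalnuntib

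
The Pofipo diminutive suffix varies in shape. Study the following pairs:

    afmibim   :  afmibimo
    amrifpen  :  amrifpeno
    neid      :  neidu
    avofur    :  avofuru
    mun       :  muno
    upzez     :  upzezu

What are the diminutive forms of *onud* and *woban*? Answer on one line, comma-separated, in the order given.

onudu, wobano

The pattern is nasality of the final consonant: -o when the stem ends in a nasal (*afmibim*, *amrifpen*, *mun*); -u when the stem ends in a non-nasal consonant (*neid*, *avofur*, *upzez*).
Since the final consonant of *onud* is /d/ (non-nasal), it takes -u, giving *onudu*.
*woban* — final consonant /n/ (a nasal) → -o → *wobano*.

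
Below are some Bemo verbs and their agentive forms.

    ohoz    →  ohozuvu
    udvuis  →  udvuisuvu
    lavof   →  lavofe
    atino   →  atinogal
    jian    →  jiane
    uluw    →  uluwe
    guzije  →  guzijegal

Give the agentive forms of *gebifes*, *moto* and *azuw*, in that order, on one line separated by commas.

gebifesuvu, motogal, azuwe

Looking at the final sound of each stem: -uvu when the stem ends in a sibilant (*ohoz*, *udvuis*); -e when the stem ends in a non-sibilant consonant (*lavof*, *jian*, *uluw*); -gal when the stem ends in a vowel (*atino*, *guzije*).
The final sound of *gebifes* is /s/, which is a sibilant, so the suffix is -uvu, giving *gebifesuvu*.
The final sound of *moto* is /o/, which is a vowel, so the suffix is -gal, giving *motogal*.
Since the final sound of *azuw* is /w/ (a non-sibilant consonant), it takes -e, giving *azuwe*.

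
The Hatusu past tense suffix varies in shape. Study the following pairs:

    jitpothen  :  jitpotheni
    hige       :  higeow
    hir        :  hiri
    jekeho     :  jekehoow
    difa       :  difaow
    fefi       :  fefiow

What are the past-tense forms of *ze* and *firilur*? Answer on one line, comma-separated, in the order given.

Looking at the final sound of each stem: -i when the stem ends in a consonant (*jitpothen*, *hir*); -ow when the stem ends in a vowel (*hige*, *jekeho*, *difa*, *fefi*).
The final sound of *ze* is /e/, which is a vowel, so the suffix is -ow, giving *zeow*.
Since the final sound of *firilur* is /r/ (a consonant), it takes -i, giving *firiluri*.

zeow, firiluri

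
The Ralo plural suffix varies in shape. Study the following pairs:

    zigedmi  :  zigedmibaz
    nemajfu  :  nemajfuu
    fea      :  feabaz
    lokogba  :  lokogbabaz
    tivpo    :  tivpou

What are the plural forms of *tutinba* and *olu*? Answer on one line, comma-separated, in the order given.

The suffix is conditioned by the last vowel: -u when the last vowel of the stem is a rounded vowel (*nemajfu*, *tivpo*); -baz when the last vowel of the stem is an unrounded vowel (*zigedmi*, *fea*, *lokogba*).
*tutinba*: last vowel = /a/, an unrounded vowel → -baz → *tutinbabaz*.
*olu* — last vowel /u/ (a rounded vowel) → -u → *oluu*.

tutinbabaz, oluu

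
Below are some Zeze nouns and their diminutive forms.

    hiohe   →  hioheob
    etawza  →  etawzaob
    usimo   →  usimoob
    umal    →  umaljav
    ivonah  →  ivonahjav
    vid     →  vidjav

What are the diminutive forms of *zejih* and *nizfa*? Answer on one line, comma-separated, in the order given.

zejihjav, nizfaob

Looking at the final sound of each stem: -jav when the stem ends in a consonant (*umal*, *ivonah*, *vid*); -ob when the stem ends in a vowel (*hiohe*, *etawza*, *usimo*).
The final sound of *zejih* is /h/, which is a consonant, so the suffix is -jav, giving *zejihjav*.
*nizfa*: final sound = /a/, a vowel → -ob → *nizfaob*.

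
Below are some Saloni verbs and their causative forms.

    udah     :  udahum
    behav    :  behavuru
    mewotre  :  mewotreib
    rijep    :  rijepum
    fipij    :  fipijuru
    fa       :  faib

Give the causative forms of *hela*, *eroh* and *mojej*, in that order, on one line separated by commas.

helaib, erohum, mojejuru

Looking at the final sound of each stem: -um when the stem ends in a voiceless consonant (*udah*, *rijep*); -uru when the stem ends in a voiced consonant (*behav*, *fipij*); -ib when the stem ends in a vowel (*mewotre*, *fa*).
Since the final sound of *hela* is /a/ (a vowel), it takes -ib, giving *helaib*.
*eroh* — final sound /h/ (a voiceless consonant) → -um → *erohum*.
The final sound of *mojej* is /j/, which is a voiced consonant, so the suffix is -uru, giving *mojejuru*.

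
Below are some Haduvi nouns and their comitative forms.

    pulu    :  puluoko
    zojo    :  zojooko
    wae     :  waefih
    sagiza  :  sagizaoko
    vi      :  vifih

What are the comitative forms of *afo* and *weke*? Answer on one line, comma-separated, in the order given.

afooko, wekefih

The alternation tracks the last vowel of the stem — -fih when the last vowel of the stem is a front vowel (*wae*, *vi*); -oko when the last vowel of the stem is a back vowel (*pulu*, *zojo*, *sagiza*).
Since the last vowel of *afo* is /o/ (a back vowel), it takes -oko, giving *afooko*.
*weke* — last vowel /e/ (a front vowel) → -fih → *wekefih*.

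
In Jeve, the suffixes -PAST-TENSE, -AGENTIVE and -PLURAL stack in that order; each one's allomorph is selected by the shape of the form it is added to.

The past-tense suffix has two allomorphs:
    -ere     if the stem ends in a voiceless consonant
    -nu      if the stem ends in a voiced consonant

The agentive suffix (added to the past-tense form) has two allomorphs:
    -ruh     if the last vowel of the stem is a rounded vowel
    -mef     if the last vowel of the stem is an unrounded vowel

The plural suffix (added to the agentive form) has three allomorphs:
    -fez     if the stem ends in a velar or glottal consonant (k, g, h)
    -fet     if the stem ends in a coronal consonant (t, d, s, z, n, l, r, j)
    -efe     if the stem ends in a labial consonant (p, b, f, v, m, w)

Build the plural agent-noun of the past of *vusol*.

vusolnuruhfez

*vusol*: final consonant = /l/, voiced → -nu → *vusolnu*.
Since the last vowel of the past-tense form *vusolnu* is /u/ (a rounded vowel), it takes -ruh, giving *vusolnuruh*.
Since the final consonant of the agentive form *vusolnuruh* is /h/ (velar/glottal), it takes -fez, giving *vusolnuruhfez*.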